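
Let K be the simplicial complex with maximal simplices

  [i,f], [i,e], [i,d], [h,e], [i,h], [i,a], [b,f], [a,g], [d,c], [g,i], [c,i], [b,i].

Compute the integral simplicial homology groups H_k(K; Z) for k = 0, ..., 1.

Take the total order a < b < c < d < e < f < g < h < i on the vertex set. Then K (dimension 1) consists of the simplices:

  0-simplices (9): a, b, c, d, e, f, g, h, i
  1-simplices (12): ag, ai, bf, bi, cd, ci, di, eh, ei, fi, gi, hi

giving chain groups C_0 ≅ Z^9, C_1 ≅ Z^12.

Boundary ∂_1: C_1 → C_0 sends each edge [p,q] (with p < q) to q − p.
As a 9×12 matrix over Z this has rank 8, with invariant factors (1,1,1,1,1,1,1,1).

Now H_k = ker ∂_k / im ∂_{k+1}, so:

  H_0: rank C_0 − rank ∂_1 = 9 − 8 = 1, and the invariant factors of ∂_1 are all 1, so H_0 = Z.
  H_1: rank ker ∂_1 − rank ∂_2 = (12 − 8) − 0 = 4, and there is no ∂_2, so H_1 = Z^4.

As a check, the Euler characteristic is 9 − 12 = -3, which agrees with 1 − 4 = -3.

H_0 = Z,  H_1 = Z^4.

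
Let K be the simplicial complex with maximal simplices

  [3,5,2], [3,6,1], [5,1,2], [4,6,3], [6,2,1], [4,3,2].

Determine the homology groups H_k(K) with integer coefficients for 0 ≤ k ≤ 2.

H_0 = Z,  H_1 = Z,  H_2 = 0.

Take the total order 1 < 2 < 3 < 4 < 5 < 6 on the vertex set. Then K (dimension 2) consists of the simplices:

  0-simplices (6): [1], [2], [3], [4], [5], [6]
  1-simplices (12): [1,2], [1,3], [1,5], [1,6], [2,3], [2,4], [2,5], [2,6], [3,4], [3,5], [3,6], [4,6]
  2-simplices (6): [1,2,5], [1,2,6], [1,3,6], [2,3,4], [2,3,5], [3,4,6]

Hence C_0 ≅ Z^6, C_1 ≅ Z^12, C_2 ≅ Z^6.

The boundary map ∂_1: C_1 → C_0 is given by ∂[p,q] = [q] − [p].
As a 6×12 matrix over Z this has rank 5, with invariant factors (1,1,1,1,1).

∂_2: C_2 → C_1 sends each 2-simplex [p,q,r] to [q,r] − [p,r] + [p,q]. For instance
  ∂[3,4,6] = [4,6] − [3,6] + [3,4],
  ∂[1,2,5] = [2,5] − [1,5] + [1,2].
The 12×6 boundary matrix has rank 6 and Smith normal form diag(1,1,1,1,1,1).

Computing H_k = (kernel of ∂_k) / (image of ∂_{k+1}):

  H_0: rank C_0 − rank ∂_1 = 6 − 5 = 1, and the invariant factors of ∂_1 are all 1, so H_0 ≅ Z.
  H_1: rank ker ∂_1 − rank ∂_2 = (12 − 5) − 6 = 1, and the invariant factors of ∂_2 are all 1, so H_1 ≅ Z.
  H_2: rank ker ∂_2 − rank ∂_3 = (6 − 6) − 0 = 0, and there is no ∂_3, so H_2 ≅ 0.

As a check, the Euler characteristic is 6 − 12 + 6 = 0, which agrees with 1 − 1 + 0 = 0.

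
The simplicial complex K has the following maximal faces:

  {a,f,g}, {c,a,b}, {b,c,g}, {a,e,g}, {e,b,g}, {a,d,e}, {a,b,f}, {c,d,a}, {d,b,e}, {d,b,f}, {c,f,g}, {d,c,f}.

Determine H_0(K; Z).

Order the vertices as a < b < c < d < e < f < g. Listing each simplex with vertices in this order, K has dimension 2 with simplices:

  0-simplices (7): a, b, c, d, e, f, g
  1-simplices (18): ab, ac, ad, ae, af, ag, bc, bd, be, bf, bg, cd, cf, cg, de, df, eg, fg
  2-simplices (12): abc, abf, acd, ade, aeg, afg, bcg, bde, bdf, beg, cdf, cfg

giving chain groups C_0 ≅ Z^7, C_1 ≅ Z^18, C_2 ≅ Z^12.

∂_1: C_1 → C_0 sends each edge [p,q] (with p < q) to q − p. For instance
  ∂de = e − d.
The resulting 7×18 matrix has rank 6, and its Smith normal form has invariant factors (1,1,1,1,1,1).

∂_2: C_2 → C_1 maps a triangle to the signed sum of its edges. For instance
  ∂beg = eg − bg + be,
  ∂acd = cd − ad + ac.
This gives a 18×12 integer matrix of rank 12; reducing to Smith normal form yields diagonal entries (1,1,1,1,1,1,1,1,1,1,1,2).

From H_k ≅ ker(∂_k) / im(∂_{k+1}) we obtain:

  H_0: rank C_0 − rank ∂_1 = 7 − 6 = 1, and the invariant factors of ∂_1 are all 1, so H_0 ≅ Z.

H_0 = Z.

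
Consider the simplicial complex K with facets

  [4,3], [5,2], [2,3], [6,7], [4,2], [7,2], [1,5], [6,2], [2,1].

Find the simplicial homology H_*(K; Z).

Order the vertices as 1 < 2 < 3 < 4 < 5 < 6 < 7. Listing each simplex with vertices in this order, K has dimension 1 with simplices:

  0-simplices (7): [1], [2], [3], [4], [5], [6], [7]
  1-simplices (9): [1,2], [1,5], [2,3], [2,4], [2,5], [2,6], [2,7], [3,4], [6,7]

giving chain groups C_0 ≅ Z^7, C_1 ≅ Z^9.

The boundary map ∂_1: C_1 → C_0 is given by ∂[p,q] = [q] − [p].
The resulting 7×9 matrix has rank 6, and its Smith normal form has invariant factors (1,1,1,1,1,1).

Computing H_k = (kernel of ∂_k) / (image of ∂_{k+1}):

  H_0: rank C_0 − rank ∂_1 = 7 − 6 = 1, and the invariant factors of ∂_1 are all 1, so H_0 = Z.
  H_1: rank ker ∂_1 − rank ∂_2 = (9 − 6) − 0 = 3, and there is no ∂_2, so H_1 = Z^3.

As a check, the Euler characteristic is 7 − 9 = -2, which agrees with 1 − 3 = -2.

H_0 = Z,  H_1 = Z^3.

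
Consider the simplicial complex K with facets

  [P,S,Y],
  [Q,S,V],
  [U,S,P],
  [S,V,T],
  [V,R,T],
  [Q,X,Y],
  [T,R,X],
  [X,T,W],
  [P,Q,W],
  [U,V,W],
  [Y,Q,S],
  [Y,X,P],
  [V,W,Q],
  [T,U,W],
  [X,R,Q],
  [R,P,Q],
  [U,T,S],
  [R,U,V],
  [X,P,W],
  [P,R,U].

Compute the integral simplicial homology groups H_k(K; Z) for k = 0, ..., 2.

We work with the vertex ordering P < Q < R < S < T < U < V < W < X < Y. The simplices of K, each written with vertices in increasing order, are:

  0-simplices (10): P, Q, R, S, T, U, V, W, X, Y
  1-simplices (30): PQ, PR, PS, PU, PW, PX, PY, QR, QS, QV, QW, QX, QY, RT, RU, RV, RX, ST, SU, SV, SY, TU, TV, TW, TX, UV, UW, VW, WX, XY
  2-simplices (20): PQR, PQW, PRU, PSU, PSY, PWX, PXY, QRX, QSV, QSY, QVW, QXY, RTV, RTX, RUV, STU, STV, TUW, TWX, UVW

so the chain groups are C_0 ≅ Z^10, C_1 ≅ Z^30, C_2 ≅ Z^20.

Boundary ∂_1: C_1 → C_0 maps an edge to its endpoints' difference, ∂[p,q] = q − p. For instance
  ∂QW = W − Q.
The 10×30 boundary matrix has rank 9 and Smith normal form diag(1,1,1,1,1,1,1,1,1).

∂_2: C_2 → C_1 maps a triangle to the signed sum of its edges. For instance
  ∂STU = TU − SU + ST,
  ∂PSU = SU − PU + PS.
The resulting 30×20 matrix has rank 20, and its Smith normal form has invariant factors (1,1,1,1,1,1,1,1,1,1,1,1,1,1,1,1,1,1,1,2).

Now H_k = ker ∂_k / im ∂_{k+1}, so:

  H_0: rank C_0 − rank ∂_1 = 10 − 9 = 1, and the invariant factors of ∂_1 are all 1, so H_0 = Z.
  H_1: rank ker ∂_1 − rank ∂_2 = (30 − 9) − 20 = 1, and ∂_2 has invariant factor 2 > 1, so H_1 = Z ⊕ Z/2.
  H_2: rank ker ∂_2 − rank ∂_3 = (20 − 20) − 0 = 0, and there is no ∂_3, so H_2 = 0.

As a check, the Euler characteristic is 10 − 30 + 20 = 0, which agrees with 1 − 1 + 0 = 0.

H_0 ≅ Z,  H_1 ≅ Z ⊕ Z/2,  H_2 = 0.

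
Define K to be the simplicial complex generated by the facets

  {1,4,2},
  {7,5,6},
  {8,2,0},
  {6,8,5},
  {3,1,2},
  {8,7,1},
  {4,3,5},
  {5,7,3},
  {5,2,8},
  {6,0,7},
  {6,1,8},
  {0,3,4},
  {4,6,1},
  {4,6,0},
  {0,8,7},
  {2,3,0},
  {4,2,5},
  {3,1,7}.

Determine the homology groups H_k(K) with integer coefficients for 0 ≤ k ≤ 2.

Fix the vertex order 0 < 1 < 2 < 3 < 4 < 5 < 6 < 7 < 8 and write every simplex with vertices in increasing order. Then dim K = 2 and the simplices of K are:

  0-simplices (9): [0], [1], [2], [3], [4], [5], [6], [7], [8]
  1-simplices (27): (27 of them)
  2-simplices (18): [0,2,3], [0,2,8], [0,3,4], [0,4,6], [0,6,7], [0,7,8], [1,2,3], [1,2,4], [1,3,7], [1,4,6], [1,6,8], [1,7,8], [2,4,5], [2,5,8], [3,4,5], [3,5,7], [5,6,7], [5,6,8]

giving chain groups C_0 ≅ Z^9, C_1 ≅ Z^27, C_2 ≅ Z^18.

∂_1: C_1 → C_0 is given by ∂[p,q] = [q] − [p]. For instance
  ∂[5,6] = [6] − [5].
As a 9×27 matrix over Z this has rank 8, with invariant factors (1,1,1,1,1,1,1,1).

The boundary map ∂_2: C_2 → C_1 maps a triangle to the signed sum of its edges. For instance
  ∂[0,6,7] = [6,7] − [0,7] + [0,6],
  ∂[2,5,8] = [5,8] − [2,8] + [2,5].
The 27×18 boundary matrix has rank 18 and Smith normal form diag(1,1,1,1,1,1,1,1,1,1,1,1,1,1,1,1,1,2).

Reading off H_k = ker ∂_k / im ∂_{k+1}:

  H_0: rank C_0 − rank ∂_1 = 9 − 8 = 1, and the invariant factors of ∂_1 are all 1, so H_0 = Z.
  H_1: rank ker ∂_1 − rank ∂_2 = (27 − 8) − 18 = 1, and ∂_2 has invariant factor 2 > 1, so H_1 = Z × Z/2.
  H_2: rank ker ∂_2 − rank ∂_3 = (18 − 18) − 0 = 0, and there is no ∂_3, so H_2 = 0.

As a check, the Euler characteristic is 9 − 27 + 18 = 0, which agrees with 1 − 1 + 0 = 0.
(K is a triangulation of the Klein bottle.)

H_0 ≅ Z,  H_1 ≅ Z × Z/2,  H_2 = 0.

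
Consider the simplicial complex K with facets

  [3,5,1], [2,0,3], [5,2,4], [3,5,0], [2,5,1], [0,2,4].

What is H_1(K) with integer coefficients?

Order the vertices as 0 < 1 < 2 < 3 < 4 < 5. Listing each simplex with vertices in this order, K has dimension 2 with simplices:

  0-simplices (6): [0], [1], [2], [3], [4], [5]
  1-simplices (12): [0,2], [0,3], [0,4], [0,5], [1,2], [1,3], [1,5], [2,3], [2,4], [2,5], [3,5], [4,5]
  2-simplices (6): [0,2,3], [0,2,4], [0,3,5], [1,2,5], [1,3,5], [2,4,5]

giving chain groups C_0 ≅ Z^6, C_1 ≅ Z^12, C_2 ≅ Z^6.

Boundary ∂_1: C_1 → C_0 maps an edge to its endpoints' difference, ∂[p,q] = q − p. For instance
  ∂[0,2] = [2] − [0].
The 6×12 boundary matrix has rank 5 and Smith normal form diag(1,1,1,1,1).

Boundary ∂_2: C_2 → C_1 sends each 2-simplex [p,q,r] to [q,r] − [p,r] + [p,q]. For instance
  ∂[2,4,5] = [4,5] − [2,5] + [2,4],
  ∂[0,2,4] = [2,4] − [0,4] + [0,2].
The resulting 12×6 matrix has rank 6, and its Smith normal form has invariant factors (1,1,1,1,1,1).

Reading off H_k = ker ∂_k / im ∂_{k+1}:

  H_1: rank ker ∂_1 − rank ∂_2 = (12 − 5) − 6 = 1, and the invariant factors of ∂_2 are all 1, so H_1 = Z.

H_1 ≅ Z.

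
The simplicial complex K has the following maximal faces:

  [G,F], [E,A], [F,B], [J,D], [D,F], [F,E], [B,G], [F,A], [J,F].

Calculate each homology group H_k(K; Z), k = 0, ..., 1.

Fix the vertex order A < B < D < E < F < G < J and write every simplex with vertices in increasing order. Then dim K = 1 and the simplices of K are:

  0-simplices (7): A, B, D, E, F, G, J
  1-simplices (9): AE, AF, BF, BG, DF, DJ, EF, FG, FJ

so the chain groups are C_0 ≅ Z^7, C_1 ≅ Z^9.

The boundary map ∂_1: C_1 → C_0 sends each edge [p,q] (with p < q) to q − p.
The resulting 7×9 matrix has rank 6, and its Smith normal form has invariant factors (1,1,1,1,1,1).

From H_k ≅ ker(∂_k) / im(∂_{k+1}) we obtain:

  H_0: rank C_0 − rank ∂_1 = 7 − 6 = 1, and the invariant factors of ∂_1 are all 1, so H_0 ≅ Z.
  H_1: rank ker ∂_1 − rank ∂_2 = (9 − 6) − 0 = 3, and there is no ∂_2, so H_1 ≅ Z^3.

H_0 = Z,  H_1 = Z^3.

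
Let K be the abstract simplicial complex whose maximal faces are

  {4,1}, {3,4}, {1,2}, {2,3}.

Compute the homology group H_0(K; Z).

Take the total order 1 < 2 < 3 < 4 on the vertex set. Then K (dimension 1) consists of the simplices:

  0-simplices (4): [1], [2], [3], [4]
  1-simplices (4): [1,2], [1,4], [2,3], [3,4]

Hence C_0 ≅ Z^4, C_1 ≅ Z^4.

∂_1: C_1 → C_0 sends each edge [p,q] (with p < q) to q − p. For instance
  ∂[1,4] = [4] − [1].
This gives a 4×4 integer matrix of rank 3; reducing to Smith normal form yields diagonal entries (1,1,1).

Computing H_k = (kernel of ∂_k) / (image of ∂_{k+1}):

  H_0: rank C_0 − rank ∂_1 = 4 − 3 = 1, and the invariant factors of ∂_1 are all 1, so H_0 = Z.

H_0 ≅ Z.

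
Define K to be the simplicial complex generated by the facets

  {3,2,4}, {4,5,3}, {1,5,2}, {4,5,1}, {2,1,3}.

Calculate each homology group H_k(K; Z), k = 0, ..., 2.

H_0 = Z,  H_1 = Z,  H_2 = 0.

We work with the vertex ordering 1 < 2 < 3 < 4 < 5. The simplices of K, each written with vertices in increasing order, are:

  0-simplices (5): [1], [2], [3], [4], [5]
  1-simplices (10): [1,2], [1,3], [1,4], [1,5], [2,3], [2,4], [2,5], [3,4], [3,5], [4,5]
  2-simplices (5): [1,2,3], [1,2,5], [1,4,5], [2,3,4], [3,4,5]

giving chain groups C_0 ≅ Z^5, C_1 ≅ Z^10, C_2 ≅ Z^5.

∂_1: C_1 → C_0 is given by ∂[p,q] = [q] − [p]. For instance
  ∂[1,4] = [4] − [1].
The resulting 5×10 matrix has rank 4, and its Smith normal form has invariant factors (1,1,1,1).

The boundary map ∂_2: C_2 → C_1 acts by ∂[p,q,r] = [q,r] − [p,r] + [p,q]. For instance
  ∂[3,4,5] = [4,5] − [3,5] + [3,4],
  ∂[1,2,5] = [2,5] − [1,5] + [1,2].
The 10×5 boundary matrix has rank 5 and Smith normal form diag(1,1,1,1,1).

Reading off H_k = ker ∂_k / im ∂_{k+1}:

  H_0: rank C_0 − rank ∂_1 = 5 − 4 = 1, and the invariant factors of ∂_1 are all 1, so H_0 ≅ Z.
  H_1: rank ker ∂_1 − rank ∂_2 = (10 − 4) − 5 = 1, and the invariant factors of ∂_2 are all 1, so H_1 ≅ Z.
  H_2: rank ker ∂_2 − rank ∂_3 = (5 − 5) − 0 = 0, and there is no ∂_3, so H_2 ≅ 0.

As a check, the Euler characteristic is 5 − 10 + 5 = 0, which agrees with 1 − 1 + 0 = 0.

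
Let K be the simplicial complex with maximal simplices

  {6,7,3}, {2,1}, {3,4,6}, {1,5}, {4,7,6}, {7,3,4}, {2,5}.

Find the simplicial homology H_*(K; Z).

Order the vertices as 1 < 2 < 3 < 4 < 5 < 6 < 7. Listing each simplex with vertices in this order, K has dimension 2 with simplices:

  0-simplices (7): [1], [2], [3], [4], [5], [6], [7]
  1-simplices (9): [1,2], [1,5], [2,5], [3,4], [3,6], [3,7], [4,6], [4,7], [6,7]
  2-simplices (4): [3,4,6], [3,4,7], [3,6,7], [4,6,7]

giving chain groups C_0 ≅ Z^7, C_1 ≅ Z^9, C_2 ≅ Z^4.

∂_1: C_1 → C_0 is given by ∂[p,q] = [q] − [p]. For instance
  ∂[1,5] = [5] − [1].
The resulting 7×9 matrix has rank 5, and its Smith normal form has invariant factors (1,1,1,1,1).

Boundary ∂_2: C_2 → C_1 acts by ∂[p,q,r] = [q,r] − [p,r] + [p,q]. For instance
  ∂[3,4,7] = [4,7] − [3,7] + [3,4],
  ∂[3,6,7] = [6,7] − [3,7] + [3,6].
This gives a 9×4 integer matrix of rank 3; reducing to Smith normal form yields diagonal entries (1,1,1).

From H_k ≅ ker(∂_k) / im(∂_{k+1}) we obtain:

  H_0: rank C_0 − rank ∂_1 = 7 − 5 = 2, and the invariant factors of ∂_1 are all 1, so H_0 = Z^2.
  H_1: rank ker ∂_1 − rank ∂_2 = (9 − 5) − 3 = 1, and the invariant factors of ∂_2 are all 1, so H_1 = Z.
  H_2: rank ker ∂_2 − rank ∂_3 = (4 − 3) − 0 = 1, and there is no ∂_3, so H_2 = Z.

H_0 ≅ Z^2,  H_1 ≅ Z,  H_2 ≅ Z.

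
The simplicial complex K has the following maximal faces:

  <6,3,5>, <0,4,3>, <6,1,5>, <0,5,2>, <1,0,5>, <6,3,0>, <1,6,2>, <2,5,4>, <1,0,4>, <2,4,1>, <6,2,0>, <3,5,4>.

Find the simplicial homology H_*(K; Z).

Take the total order 0 < 1 < 2 < 3 < 4 < 5 < 6 on the vertex set. Then K (dimension 2) consists of the simplices:

  0-simplices (7): [0], [1], [2], [3], [4], [5], [6]
  1-simplices (18): [0,1], [0,2], [0,3], [0,4], [0,5], [0,6], [1,2], [1,4], [1,5], [1,6], [2,4], [2,5], [2,6], [3,4], [3,5], [3,6], [4,5], [5,6]
  2-simplices (12): [0,1,4], [0,1,5], [0,2,5], [0,2,6], [0,3,4], [0,3,6], [1,2,4], [1,2,6], [1,5,6], [2,4,5], [3,4,5], [3,5,6]

giving chain groups C_0 ≅ Z^7, C_1 ≅ Z^18, C_2 ≅ Z^12.

∂_1: C_1 → C_0 maps an edge to its endpoints' difference, ∂[p,q] = q − p. For instance
  ∂[3,6] = [6] − [3].
As a 7×18 matrix over Z this has rank 6, with invariant factors (1,1,1,1,1,1).

Boundary ∂_2: C_2 → C_1 acts by ∂[p,q,r] = [q,r] − [p,r] + [p,q]. For instance
  ∂[0,2,5] = [2,5] − [0,5] + [0,2],
  ∂[1,2,6] = [2,6] − [1,6] + [1,2].
The resulting 18×12 matrix has rank 12, and its Smith normal form has invariant factors (1,1,1,1,1,1,1,1,1,1,1,2).

From H_k ≅ ker(∂_k) / im(∂_{k+1}) we obtain:

  H_0: rank C_0 − rank ∂_1 = 7 − 6 = 1, and the invariant factors of ∂_1 are all 1, so H_0 ≅ Z.
  H_1: rank ker ∂_1 − rank ∂_2 = (18 − 6) − 12 = 0, and ∂_2 has invariant factor 2 > 1, so H_1 ≅ Z_2.
  H_2: rank ker ∂_2 − rank ∂_3 = (12 − 12) − 0 = 0, and there is no ∂_3, so H_2 ≅ 0.

H_0 ≅ Z,  H_1 ≅ Z_2,  H_2 = 0.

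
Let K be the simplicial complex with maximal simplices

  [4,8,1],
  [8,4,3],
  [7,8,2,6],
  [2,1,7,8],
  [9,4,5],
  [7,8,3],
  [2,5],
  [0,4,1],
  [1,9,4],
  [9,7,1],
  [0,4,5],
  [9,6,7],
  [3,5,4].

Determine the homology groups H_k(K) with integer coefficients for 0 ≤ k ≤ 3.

H_0 = Z,  H_1 = Z,  H_2 = 0,  H_3 = 0.

Order the vertices as 0 < 1 < 2 < 3 < 4 < 5 < 6 < 7 < 8 < 9. Listing each simplex with vertices in this order, K has dimension 3 with simplices:

  0-simplices (10): [0], [1], [2], [3], [4], [5], [6], [7], [8], [9]
  1-simplices (25): (25 of them)
  2-simplices (17): [0,1,4], [0,4,5], [1,2,7], [1,2,8], [1,4,8], [1,4,9], [1,7,8], [1,7,9], [2,6,7], [2,6,8], [2,7,8], [3,4,5], [3,4,8], [3,7,8], [4,5,9], [6,7,8], [6,7,9]
  3-simplices (2): [1,2,7,8], [2,6,7,8]

so the chain groups are C_0 ≅ Z^10, C_1 ≅ Z^25, C_2 ≅ Z^17, C_3 ≅ Z^2.

Boundary ∂_1: C_1 → C_0 sends each edge [p,q] (with p < q) to q − p. For instance
  ∂[3,7] = [7] − [3].
This gives a 10×25 integer matrix of rank 9; reducing to Smith normal form yields diagonal entries (1,1,1,1,1,1,1,1,1).

Boundary ∂_2: C_2 → C_1 maps a triangle to the signed sum of its edges. For instance
  ∂[0,4,5] = [4,5] − [0,5] + [0,4],
  ∂[3,4,5] = [4,5] − [3,5] + [3,4].
This gives a 25×17 integer matrix of rank 15; reducing to Smith normal form yields diagonal entries (1,1,1,1,1,1,1,1,1,1,1,1,1,1,1).

The boundary map ∂_3: C_3 → C_2 sends each 3-simplex σ to the alternating sum Σ_i (−1)^i (σ with its i-th vertex removed). For instance
  ∂[2,6,7,8] = [6,7,8] − [2,7,8] + [2,6,8] − [2,6,7],
  ∂[1,2,7,8] = [2,7,8] − [1,7,8] + [1,2,8] − [1,2,7].
The 17×2 boundary matrix has rank 2 and Smith normal form diag(1,1).

Computing H_k = (kernel of ∂_k) / (image of ∂_{k+1}):

  H_0: rank C_0 − rank ∂_1 = 10 − 9 = 1, and the invariant factors of ∂_1 are all 1, so H_0 = Z.
  H_1: rank ker ∂_1 − rank ∂_2 = (25 − 9) − 15 = 1, and the invariant factors of ∂_2 are all 1, so H_1 = Z.
  H_2: rank ker ∂_2 − rank ∂_3 = (17 − 15) − 2 = 0, and the invariant factors of ∂_3 are all 1, so H_2 = 0.
  H_3: rank ker ∂_3 − rank ∂_4 = (2 − 2) − 0 = 0, and there is no ∂_4, so H_3 = 0.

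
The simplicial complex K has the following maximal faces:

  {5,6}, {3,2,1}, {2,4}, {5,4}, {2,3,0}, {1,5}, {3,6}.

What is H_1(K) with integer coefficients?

H_1 ≅ Z^2.

Fix the vertex order 0 < 1 < 2 < 3 < 4 < 5 < 6 and write every simplex with vertices in increasing order. Then dim K = 2 and the simplices of K are:

  0-simplices (7): [0], [1], [2], [3], [4], [5], [6]
  1-simplices (10): [0,2], [0,3], [1,2], [1,3], [1,5], [2,3], [2,4], [3,6], [4,5], [5,6]
  2-simplices (2): [0,2,3], [1,2,3]

giving chain groups C_0 ≅ Z^7, C_1 ≅ Z^10, C_2 ≅ Z^2.

The boundary map ∂_1: C_1 → C_0 maps an edge to its endpoints' difference, ∂[p,q] = q − p. For instance
  ∂[0,3] = [3] − [0].
As a 7×10 matrix over Z this has rank 6, with invariant factors (1,1,1,1,1,1).

The boundary map ∂_2: C_2 → C_1 acts by ∂[p,q,r] = [q,r] − [p,r] + [p,q]. For instance
  ∂[0,2,3] = [2,3] − [0,3] + [0,2],
  ∂[1,2,3] = [2,3] − [1,3] + [1,2].
The resulting 10×2 matrix has rank 2, and its Smith normal form has invariant factors (1,1).

Now H_k = ker ∂_k / im ∂_{k+1}, so:

  H_1: rank ker ∂_1 − rank ∂_2 = (10 − 6) − 2 = 2, and the invariant factors of ∂_2 are all 1, so H_1 = Z^2.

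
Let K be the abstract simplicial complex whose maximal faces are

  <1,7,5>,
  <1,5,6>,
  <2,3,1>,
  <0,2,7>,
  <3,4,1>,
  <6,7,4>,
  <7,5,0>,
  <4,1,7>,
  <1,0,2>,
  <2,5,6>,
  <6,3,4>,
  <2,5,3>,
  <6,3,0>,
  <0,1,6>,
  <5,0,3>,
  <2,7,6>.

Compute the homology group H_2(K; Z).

H_2 = Z.

Fix the vertex order 0 < 1 < 2 < 3 < 4 < 5 < 6 < 7 and write every simplex with vertices in increasing order. Then dim K = 2 and the simplices of K are:

  0-simplices (8): [0], [1], [2], [3], [4], [5], [6], [7]
  1-simplices (24): (24 of them)
  2-simplices (16): [0,1,2], [0,1,6], [0,2,7], [0,3,5], [0,3,6], [0,5,7], [1,2,3], [1,3,4], [1,4,7], [1,5,6], [1,5,7], [2,3,5], [2,5,6], [2,6,7], [3,4,6], [4,6,7]

Hence C_0 ≅ Z^8, C_1 ≅ Z^24, C_2 ≅ Z^16.

Boundary ∂_1: C_1 → C_0 sends each edge [p,q] (with p < q) to q − p.
This gives a 8×24 integer matrix of rank 7; reducing to Smith normal form yields diagonal entries (1,1,1,1,1,1,1).

Boundary ∂_2: C_2 → C_1 maps a triangle to the signed sum of its edges. For instance
  ∂[1,5,6] = [5,6] − [1,6] + [1,5],
  ∂[0,1,2] = [1,2] − [0,2] + [0,1].
This gives a 24×16 integer matrix of rank 15; reducing to Smith normal form yields diagonal entries (1,1,1,1,1,1,1,1,1,1,1,1,1,1,1).

From H_k ≅ ker(∂_k) / im(∂_{k+1}) we obtain:

  H_2: rank ker ∂_2 − rank ∂_3 = (16 − 15) − 0 = 1, and there is no ∂_3, so H_2 = Z.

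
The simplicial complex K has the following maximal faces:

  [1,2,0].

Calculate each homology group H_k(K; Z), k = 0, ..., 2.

H_0 ≅ Z,  H_1 = 0,  H_2 = 0.

Fix the vertex order 0 < 1 < 2 and write every simplex with vertices in increasing order. Then dim K = 2 and the simplices of K are:

  0-simplices (3): [0], [1], [2]
  1-simplices (3): [0,1], [0,2], [1,2]
  2-simplices (1): [0,1,2]

so the chain groups are C_0 ≅ Z^3, C_1 ≅ Z^3, C_2 ≅ Z^1.

∂_1: C_1 → C_0 is given by ∂[p,q] = [q] − [p]. For instance
  ∂[0,1] = [1] − [0].
As a 3×3 matrix over Z this has rank 2, with invariant factors (1,1).

Boundary ∂_2: C_2 → C_1 acts by ∂[p,q,r] = [q,r] − [p,r] + [p,q]. For instance
  ∂[0,1,2] = [1,2] − [0,2] + [0,1].
The 3×1 boundary matrix has rank 1 and Smith normal form diag(1).

From H_k ≅ ker(∂_k) / im(∂_{k+1}) we obtain:

  H_0: rank C_0 − rank ∂_1 = 3 − 2 = 1, and the invariant factors of ∂_1 are all 1, so H_0 ≅ Z.
  H_1: rank ker ∂_1 − rank ∂_2 = (3 − 2) − 1 = 0, and the invariant factors of ∂_2 are all 1, so H_1 ≅ 0.
  H_2: rank ker ∂_2 − rank ∂_3 = (1 − 1) − 0 = 0, and there is no ∂_3, so H_2 ≅ 0.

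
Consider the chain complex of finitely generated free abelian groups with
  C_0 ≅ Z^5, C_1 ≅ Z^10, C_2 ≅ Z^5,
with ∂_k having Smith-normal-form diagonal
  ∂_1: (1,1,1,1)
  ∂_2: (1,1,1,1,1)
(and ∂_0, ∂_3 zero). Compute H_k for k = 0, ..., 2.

H_0: b_0 = 5 − 0 − 4 = 1; torsion from ∂_1 factors > 1: none. So H_0 = Z.
H_1: b_1 = 10 − 4 − 5 = 1; torsion from ∂_2 factors > 1: none. So H_1 = Z.
H_2: b_2 = 5 − 5 − 0 = 0; torsion from ∂_3 factors > 1: none. So H_2 = 0.

H_0 = Z,  H_1 = Z,  H_2 = 0.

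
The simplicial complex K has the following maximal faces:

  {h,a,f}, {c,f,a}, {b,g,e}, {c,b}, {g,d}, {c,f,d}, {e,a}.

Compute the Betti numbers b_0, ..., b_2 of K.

Take the total order a < b < c < d < e < f < g < h on the vertex set. Then K (dimension 2) consists of the simplices:

  0-simplices (8): a, b, c, d, e, f, g, h
  1-simplices (13): ac, ae, af, ah, bc, be, bg, cd, cf, df, dg, eg, fh
  2-simplices (4): acf, afh, beg, cdf

giving chain groups C_0 ≅ Z^8, C_1 ≅ Z^13, C_2 ≅ Z^4.

The boundary map ∂_1: C_1 → C_0 is given by ∂[p,q] = [q] − [p]. For instance
  ∂cd = d − c.
The 8×13 boundary matrix has rank 7 and Smith normal form diag(1,1,1,1,1,1,1).

The boundary map ∂_2: C_2 → C_1 acts by ∂[p,q,r] = [q,r] − [p,r] + [p,q]. For instance
  ∂afh = fh − ah + af,
  ∂cdf = df − cf + cd.
The resulting 13×4 matrix has rank 4, and its Smith normal form has invariant factors (1,1,1,1).

Computing H_k = (kernel of ∂_k) / (image of ∂_{k+1}):

  H_0: rank C_0 − rank ∂_1 = 8 − 7 = 1, and the invariant factors of ∂_1 are all 1, so H_0 ≅ Z.
  H_1: rank ker ∂_1 − rank ∂_2 = (13 − 7) − 4 = 2, and the invariant factors of ∂_2 are all 1, so H_1 ≅ Z^2.
  H_2: rank ker ∂_2 − rank ∂_3 = (4 − 4) − 0 = 0, and there is no ∂_3, so H_2 ≅ 0.

Hence the Betti numbers are b_0 = 1, b_1 = 2, b_2 = 0.

b_0 = 1, b_1 = 2, b_2 = 0.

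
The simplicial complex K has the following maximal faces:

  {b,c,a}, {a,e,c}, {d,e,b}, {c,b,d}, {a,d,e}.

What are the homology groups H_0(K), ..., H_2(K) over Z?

H_0 = Z,  H_1 = Z,  H_2 = 0.

Order the vertices as a < b < c < d < e. Listing each simplex with vertices in this order, K has dimension 2 with simplices:

  0-simplices (5): a, b, c, d, e
  1-simplices (10): ab, ac, ad, ae, bc, bd, be, cd, ce, de
  2-simplices (5): abc, ace, ade, bcd, bde

so the chain groups are C_0 ≅ Z^5, C_1 ≅ Z^10, C_2 ≅ Z^5.

∂_1: C_1 → C_0 sends each edge [p,q] (with p < q) to q − p.
The 5×10 boundary matrix has rank 4 and Smith normal form diag(1,1,1,1).

Boundary ∂_2: C_2 → C_1 sends each 2-simplex [p,q,r] to [q,r] − [p,r] + [p,q]. For instance
  ∂bcd = cd − bd + bc,
  ∂ade = de − ae + ad.
The 10×5 boundary matrix has rank 5 and Smith normal form diag(1,1,1,1,1).

Reading off H_k = ker ∂_k / im ∂_{k+1}:

  H_0: rank C_0 − rank ∂_1 = 5 − 4 = 1, and the invariant factors of ∂_1 are all 1, so H_0 = Z.
  H_1: rank ker ∂_1 − rank ∂_2 = (10 − 4) − 5 = 1, and the invariant factors of ∂_2 are all 1, so H_1 = Z.
  H_2: rank ker ∂_2 − rank ∂_3 = (5 − 5) − 0 = 0, and there is no ∂_3, so H_2 = 0.

(K is a triangulation of the Möbius band.)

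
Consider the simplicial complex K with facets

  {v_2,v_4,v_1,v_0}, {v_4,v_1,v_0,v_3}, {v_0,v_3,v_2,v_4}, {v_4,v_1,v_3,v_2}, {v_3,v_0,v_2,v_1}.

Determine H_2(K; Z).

H_2 = 0.

Fix the vertex order v_0 < v_1 < v_2 < v_3 < v_4 and write every simplex with vertices in increasing order. Then dim K = 3 and the simplices of K are:

  0-simplices (5): [v_0], [v_1], [v_2], [v_3], [v_4]
  1-simplices (10): [v_0,v_1], [v_0,v_2], [v_0,v_3], [v_0,v_4], [v_1,v_2], [v_1,v_3], [v_1,v_4], [v_2,v_3], [v_2,v_4], [v_3,v_4]
  2-simplices (10): [v_0,v_1,v_2], [v_0,v_1,v_3], [v_0,v_1,v_4], [v_0,v_2,v_3], [v_0,v_2,v_4], [v_0,v_3,v_4], [v_1,v_2,v_3], [v_1,v_2,v_4], [v_1,v_3,v_4], [v_2,v_3,v_4]
  3-simplices (5): [v_0,v_1,v_2,v_3], [v_0,v_1,v_2,v_4], [v_0,v_1,v_3,v_4], [v_0,v_2,v_3,v_4], [v_1,v_2,v_3,v_4]

Hence C_0 ≅ Z^5, C_1 ≅ Z^10, C_2 ≅ Z^10, C_3 ≅ Z^5.

Boundary ∂_1: C_1 → C_0 is given by ∂[p,q] = [q] − [p]. For instance
  ∂[v_3,v_4] = [v_4] − [v_3].
The 5×10 boundary matrix has rank 4 and Smith normal form diag(1,1,1,1).

The boundary map ∂_2: C_2 → C_1 sends each 2-simplex [p,q,r] to [q,r] − [p,r] + [p,q]. For instance
  ∂[v_1,v_2,v_3] = [v_2,v_3] − [v_1,v_3] + [v_1,v_2],
  ∂[v_0,v_3,v_4] = [v_3,v_4] − [v_0,v_4] + [v_0,v_3].
The 10×10 boundary matrix has rank 6 and Smith normal form diag(1,1,1,1,1,1).

Boundary ∂_3: C_3 → C_2 sends each 3-simplex σ to the alternating sum Σ_i (−1)^i (σ with its i-th vertex removed). For instance
  ∂[v_0,v_2,v_3,v_4] = [v_2,v_3,v_4] − [v_0,v_3,v_4] + [v_0,v_2,v_4] − [v_0,v_2,v_3],
  ∂[v_0,v_1,v_3,v_4] = [v_1,v_3,v_4] − [v_0,v_3,v_4] + [v_0,v_1,v_4] − [v_0,v_1,v_3].
The 10×5 boundary matrix has rank 4 and Smith normal form diag(1,1,1,1).

From H_k ≅ ker(∂_k) / im(∂_{k+1}) we obtain:

  H_2: rank ker ∂_2 − rank ∂_3 = (10 − 6) − 4 = 0, and the invariant factors of ∂_3 are all 1, so H_2 ≅ 0.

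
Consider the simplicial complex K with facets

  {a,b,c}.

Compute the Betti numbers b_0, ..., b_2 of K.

We work with the vertex ordering a < b < c. The simplices of K, each written with vertices in increasing order, are:

  0-simplices (3): a, b, c
  1-simplices (3): ab, ac, bc
  2-simplices (1): abc

so the chain groups are C_0 ≅ Z^3, C_1 ≅ Z^3, C_2 ≅ Z^1.

Boundary ∂_1: C_1 → C_0 maps an edge to its endpoints' difference, ∂[p,q] = q − p.
As a 3×3 matrix over Z this has rank 2, with invariant factors (1,1).

The boundary map ∂_2: C_2 → C_1 acts by ∂[p,q,r] = [q,r] − [p,r] + [p,q]. For instance
  ∂abc = bc − ac + ab.
The 3×1 boundary matrix has rank 1 and Smith normal form diag(1).

Computing H_k = (kernel of ∂_k) / (image of ∂_{k+1}):

  H_0: rank C_0 − rank ∂_1 = 3 − 2 = 1, and the invariant factors of ∂_1 are all 1, so H_0 ≅ Z.
  H_1: rank ker ∂_1 − rank ∂_2 = (3 − 2) − 1 = 0, and the invariant factors of ∂_2 are all 1, so H_1 ≅ 0.
  H_2: rank ker ∂_2 − rank ∂_3 = (1 − 1) − 0 = 0, and there is no ∂_3, so H_2 ≅ 0.

As a check, the Euler characteristic is 3 − 3 + 1 = 1, which agrees with 1 − 0 + 0 = 1.
(K is a triangulation of the 2-simplex.)

Hence the Betti numbers are b_0 = 1, b_1 = 0, b_2 = 0.

b_0 = 1, b_1 = 0, b_2 = 0.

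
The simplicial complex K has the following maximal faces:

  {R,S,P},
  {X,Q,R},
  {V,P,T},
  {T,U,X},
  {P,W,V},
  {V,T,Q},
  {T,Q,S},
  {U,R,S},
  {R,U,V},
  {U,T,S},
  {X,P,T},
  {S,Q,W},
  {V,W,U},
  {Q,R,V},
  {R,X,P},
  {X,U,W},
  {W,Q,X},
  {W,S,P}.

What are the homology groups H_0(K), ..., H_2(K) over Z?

Order the vertices as P < Q < R < S < T < U < V < W < X. Listing each simplex with vertices in this order, K has dimension 2 with simplices:

  0-simplices (9): P, Q, R, S, T, U, V, W, X
  1-simplices (27): PR, PS, PT, PV, PW, PX, QR, QS, QT, QV, QW, QX, RS, RU, RV, RX, ST, SU, SW, TU, TV, TX, UV, UW, UX, VW, WX
  2-simplices (18): PRS, PRX, PSW, PTV, PTX, PVW, QRV, QRX, QST, QSW, QTV, QWX, RSU, RUV, STU, TUX, UVW, UWX

giving chain groups C_0 ≅ Z^9, C_1 ≅ Z^27, C_2 ≅ Z^18.

Boundary ∂_1: C_1 → C_0 maps an edge to its endpoints' difference, ∂[p,q] = q − p.
This gives a 9×27 integer matrix of rank 8; reducing to Smith normal form yields diagonal entries (1,1,1,1,1,1,1,1).

The boundary map ∂_2: C_2 → C_1 sends each 2-simplex [p,q,r] to [q,r] − [p,r] + [p,q]. For instance
  ∂PTX = TX − PX + PT,
  ∂RUV = UV − RV + RU.
The resulting 27×18 matrix has rank 17, and its Smith normal form has invariant factors (1,1,1,1,1,1,1,1,1,1,1,1,1,1,1,1,1).

Computing H_k = (kernel of ∂_k) / (image of ∂_{k+1}):

  H_0: rank C_0 − rank ∂_1 = 9 − 8 = 1, and the invariant factors of ∂_1 are all 1, so H_0 ≅ Z.
  H_1: rank ker ∂_1 − rank ∂_2 = (27 − 8) − 17 = 2, and the invariant factors of ∂_2 are all 1, so H_1 ≅ Z^2.
  H_2: rank ker ∂_2 − rank ∂_3 = (18 − 17) − 0 = 1, and there is no ∂_3, so H_2 ≅ Z.

As a check, the Euler characteristic is 9 − 27 + 18 = 0, which agrees with 1 − 2 + 1 = 0.

H_0 ≅ Z,  H_1 ≅ Z^2,  H_2 ≅ Z.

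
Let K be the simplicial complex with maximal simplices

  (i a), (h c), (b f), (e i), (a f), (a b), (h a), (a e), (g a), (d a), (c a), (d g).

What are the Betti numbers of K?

K has 9 vertices, 12 edges.
rank ∂_0 = 0, rank ∂_1 = 8 ⇒ b_0 = 9 − 0 − 8 = 1; all invariant factors of ∂_1 are 1 so no torsion. So H_0 ≅ Z.
rank ∂_1 = 8, rank ∂_2 = 0 ⇒ b_1 = 12 − 8 − 0 = 4. So H_1 ≅ Z^4.

b_0 = 1, b_1 = 4.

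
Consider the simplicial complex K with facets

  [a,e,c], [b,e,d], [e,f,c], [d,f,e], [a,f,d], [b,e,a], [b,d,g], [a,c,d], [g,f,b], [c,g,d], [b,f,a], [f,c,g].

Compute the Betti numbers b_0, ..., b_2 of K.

b_0 = 1, b_1 = 0, b_2 = 0.

We work with the vertex ordering a < b < c < d < e < f < g. The simplices of K, each written with vertices in increasing order, are:

  0-simplices (7): a, b, c, d, e, f, g
  1-simplices (18): ab, ac, ad, ae, af, bd, be, bf, bg, cd, ce, cf, cg, de, df, dg, ef, fg
  2-simplices (12): abe, abf, acd, ace, adf, bde, bdg, bfg, cdg, cef, cfg, def

so the chain groups are C_0 ≅ Z^7, C_1 ≅ Z^18, C_2 ≅ Z^12.

Boundary ∂_1: C_1 → C_0 sends each edge [p,q] (with p < q) to q − p. For instance
  ∂de = e − d.
The 7×18 boundary matrix has rank 6 and Smith normal form diag(1,1,1,1,1,1).

∂_2: C_2 → C_1 maps a triangle to the signed sum of its edges. For instance
  ∂cef = ef − cf + ce,
  ∂bdg = dg − bg + bd.
The 18×12 boundary matrix has rank 12 and Smith normal form diag(1,1,1,1,1,1,1,1,1,1,1,2).

Reading off H_k = ker ∂_k / im ∂_{k+1}:

  H_0: rank C_0 − rank ∂_1 = 7 − 6 = 1, and the invariant factors of ∂_1 are all 1, so H_0 = Z.
  H_1: rank ker ∂_1 − rank ∂_2 = (18 − 6) − 12 = 0, and ∂_2 has invariant factor 2 > 1, so H_1 = Z/2Z.
  H_2: rank ker ∂_2 − rank ∂_3 = (12 − 12) − 0 = 0, and there is no ∂_3, so H_2 = 0.

(K is a triangulation of the real projective plane RP^2.)

Hence the Betti numbers are b_0 = 1, b_1 = 0, b_2 = 0.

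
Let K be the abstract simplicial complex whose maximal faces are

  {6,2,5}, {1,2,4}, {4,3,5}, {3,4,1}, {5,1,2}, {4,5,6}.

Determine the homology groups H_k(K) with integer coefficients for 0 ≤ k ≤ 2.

Order the vertices as 1 < 2 < 3 < 4 < 5 < 6. Listing each simplex with vertices in this order, K has dimension 2 with simplices:

  0-simplices (6): [1], [2], [3], [4], [5], [6]
  1-simplices (12): [1,2], [1,3], [1,4], [1,5], [2,4], [2,5], [2,6], [3,4], [3,5], [4,5], [4,6], [5,6]
  2-simplices (6): [1,2,4], [1,2,5], [1,3,4], [2,5,6], [3,4,5], [4,5,6]

Hence C_0 ≅ Z^6, C_1 ≅ Z^12, C_2 ≅ Z^6.

The boundary map ∂_1: C_1 → C_0 maps an edge to its endpoints' difference, ∂[p,q] = q − p. For instance
  ∂[1,3] = [3] − [1].
The 6×12 boundary matrix has rank 5 and Smith normal form diag(1,1,1,1,1).

Boundary ∂_2: C_2 → C_1 acts by ∂[p,q,r] = [q,r] − [p,r] + [p,q]. For instance
  ∂[1,2,4] = [2,4] − [1,4] + [1,2],
  ∂[3,4,5] = [4,5] − [3,5] + [3,4].
This gives a 12×6 integer matrix of rank 6; reducing to Smith normal form yields diagonal entries (1,1,1,1,1,1).

From H_k ≅ ker(∂_k) / im(∂_{k+1}) we obtain:

  H_0: rank C_0 − rank ∂_1 = 6 − 5 = 1, and the invariant factors of ∂_1 are all 1, so H_0 ≅ Z.
  H_1: rank ker ∂_1 − rank ∂_2 = (12 − 5) − 6 = 1, and the invariant factors of ∂_2 are all 1, so H_1 ≅ Z.
  H_2: rank ker ∂_2 − rank ∂_3 = (6 − 6) − 0 = 0, and there is no ∂_3, so H_2 ≅ 0.

(K is a triangulation of the cylinder S^1 x I.)

H_0 = Z,  H_1 = Z,  H_2 = 0.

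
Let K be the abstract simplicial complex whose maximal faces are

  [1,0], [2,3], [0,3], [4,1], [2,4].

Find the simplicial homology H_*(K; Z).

Fix the vertex order 0 < 1 < 2 < 3 < 4 and write every simplex with vertices in increasing order. Then dim K = 1 and the simplices of K are:

  0-simplices (5): [0], [1], [2], [3], [4]
  1-simplices (5): [0,1], [0,3], [1,4], [2,3], [2,4]

Hence C_0 ≅ Z^5, C_1 ≅ Z^5.

The boundary map ∂_1: C_1 → C_0 maps an edge to its endpoints' difference, ∂[p,q] = q − p. For instance
  ∂[0,3] = [3] − [0].
The 5×5 boundary matrix has rank 4 and Smith normal form diag(1,1,1,1).

From H_k ≅ ker(∂_k) / im(∂_{k+1}) we obtain:

  H_0: rank C_0 − rank ∂_1 = 5 − 4 = 1, and the invariant factors of ∂_1 are all 1, so H_0 ≅ Z.
  H_1: rank ker ∂_1 − rank ∂_2 = (5 − 4) − 0 = 1, and there is no ∂_2, so H_1 ≅ Z.

(K is a triangulation of the circle S^1.)

H_0 = Z,  H_1 = Z.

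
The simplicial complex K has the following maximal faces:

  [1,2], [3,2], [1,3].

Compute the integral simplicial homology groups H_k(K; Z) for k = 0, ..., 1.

H_0 ≅ Z,  H_1 ≅ Z.

Order the vertices as 1 < 2 < 3. Listing each simplex with vertices in this order, K has dimension 1 with simplices:

  0-simplices (3): [1], [2], [3]
  1-simplices (3): [1,2], [1,3], [2,3]

Hence C_0 ≅ Z^3, C_1 ≅ Z^3.

∂_1: C_1 → C_0 is given by ∂[p,q] = [q] − [p].
This gives a 3×3 integer matrix of rank 2; reducing to Smith normal form yields diagonal entries (1,1).

Computing H_k = (kernel of ∂_k) / (image of ∂_{k+1}):

  H_0: rank C_0 − rank ∂_1 = 3 − 2 = 1, and the invariant factors of ∂_1 are all 1, so H_0 ≅ Z.
  H_1: rank ker ∂_1 − rank ∂_2 = (3 − 2) − 0 = 1, and there is no ∂_2, so H_1 ≅ Z.

(K is a triangulation of the circle S^1.)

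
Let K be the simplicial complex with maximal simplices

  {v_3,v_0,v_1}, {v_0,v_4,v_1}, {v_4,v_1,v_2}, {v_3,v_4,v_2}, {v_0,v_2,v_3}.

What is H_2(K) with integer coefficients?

Order the vertices as v_0 < v_1 < v_2 < v_3 < v_4. Listing each simplex with vertices in this order, K has dimension 2 with simplices:

  0-simplices (5): [v_0], [v_1], [v_2], [v_3], [v_4]
  1-simplices (10): [v_0,v_1], [v_0,v_2], [v_0,v_3], [v_0,v_4], [v_1,v_2], [v_1,v_3], [v_1,v_4], [v_2,v_3], [v_2,v_4], [v_3,v_4]
  2-simplices (5): [v_0,v_1,v_3], [v_0,v_1,v_4], [v_0,v_2,v_3], [v_1,v_2,v_4], [v_2,v_3,v_4]

giving chain groups C_0 ≅ Z^5, C_1 ≅ Z^10, C_2 ≅ Z^5.

∂_1: C_1 → C_0 sends each edge [p,q] (with p < q) to q − p. For instance
  ∂[v_0,v_2] = [v_2] − [v_0].
The resulting 5×10 matrix has rank 4, and its Smith normal form has invariant factors (1,1,1,1).

∂_2: C_2 → C_1 acts by ∂[p,q,r] = [q,r] − [p,r] + [p,q]. For instance
  ∂[v_0,v_1,v_4] = [v_1,v_4] − [v_0,v_4] + [v_0,v_1],
  ∂[v_1,v_2,v_4] = [v_2,v_4] − [v_1,v_4] + [v_1,v_2].
The 10×5 boundary matrix has rank 5 and Smith normal form diag(1,1,1,1,1).

From H_k ≅ ker(∂_k) / im(∂_{k+1}) we obtain:

  H_2: rank ker ∂_2 − rank ∂_3 = (5 − 5) − 0 = 0, and there is no ∂_3, so H_2 ≅ 0.

(K is a triangulation of the Möbius band.)

H_2 ≅ 0.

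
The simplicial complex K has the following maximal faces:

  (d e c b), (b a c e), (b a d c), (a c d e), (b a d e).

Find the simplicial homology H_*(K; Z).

H_0 = Z,  H_1 = 0,  H_2 = 0,  H_3 = Z.

Take the total order a < b < c < d < e on the vertex set. Then K (dimension 3) consists of the simplices:

  0-simplices (5): a, b, c, d, e
  1-simplices (10): ab, ac, ad, ae, bc, bd, be, cd, ce, de
  2-simplices (10): abc, abd, abe, acd, ace, ade, bcd, bce, bde, cde
  3-simplices (5): abcd, abce, abde, acde, bcde

Hence C_0 ≅ Z^5, C_1 ≅ Z^10, C_2 ≅ Z^10, C_3 ≅ Z^5.

The boundary map ∂_1: C_1 → C_0 is given by ∂[p,q] = [q] − [p]. For instance
  ∂bd = d − b.
As a 5×10 matrix over Z this has rank 4, with invariant factors (1,1,1,1).

∂_2: C_2 → C_1 acts by ∂[p,q,r] = [q,r] − [p,r] + [p,q]. For instance
  ∂abe = be − ae + ab,
  ∂cde = de − ce + cd.
The resulting 10×10 matrix has rank 6, and its Smith normal form has invariant factors (1,1,1,1,1,1).

Boundary ∂_3: C_3 → C_2 sends each 3-simplex σ to the alternating sum Σ_i (−1)^i (σ with its i-th vertex removed). For instance
  ∂bcde = cde − bde + bce − bcd,
  ∂abde = bde − ade + abe − abd.
This gives a 10×5 integer matrix of rank 4; reducing to Smith normal form yields diagonal entries (1,1,1,1).

Now H_k = ker ∂_k / im ∂_{k+1}, so:

  H_0: rank C_0 − rank ∂_1 = 5 − 4 = 1, and the invariant factors of ∂_1 are all 1, so H_0 = Z.
  H_1: rank ker ∂_1 − rank ∂_2 = (10 − 4) − 6 = 0, and the invariant factors of ∂_2 are all 1, so H_1 = 0.
  H_2: rank ker ∂_2 − rank ∂_3 = (10 − 6) − 4 = 0, and the invariant factors of ∂_3 are all 1, so H_2 = 0.
  H_3: rank ker ∂_3 − rank ∂_4 = (5 − 4) − 0 = 1, and there is no ∂_4, so H_3 = Z.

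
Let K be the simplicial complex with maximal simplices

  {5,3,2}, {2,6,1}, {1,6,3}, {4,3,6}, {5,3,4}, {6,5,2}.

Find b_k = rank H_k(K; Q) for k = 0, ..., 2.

We work with the vertex ordering 1 < 2 < 3 < 4 < 5 < 6. The simplices of K, each written with vertices in increasing order, are:

  0-simplices (6): [1], [2], [3], [4], [5], [6]
  1-simplices (12): [1,2], [1,3], [1,6], [2,3], [2,5], [2,6], [3,4], [3,5], [3,6], [4,5], [4,6], [5,6]
  2-simplices (6): [1,2,6], [1,3,6], [2,3,5], [2,5,6], [3,4,5], [3,4,6]

Hence C_0 ≅ Z^6, C_1 ≅ Z^12, C_2 ≅ Z^6.

The boundary map ∂_1: C_1 → C_0 sends each edge [p,q] (with p < q) to q − p. For instance
  ∂[2,5] = [5] − [2].
The resulting 6×12 matrix has rank 5, and its Smith normal form has invariant factors (1,1,1,1,1).

The boundary map ∂_2: C_2 → C_1 sends each 2-simplex [p,q,r] to [q,r] − [p,r] + [p,q]. For instance
  ∂[2,5,6] = [5,6] − [2,6] + [2,5],
  ∂[2,3,5] = [3,5] − [2,5] + [2,3].
This gives a 12×6 integer matrix of rank 6; reducing to Smith normal form yields diagonal entries (1,1,1,1,1,1).

Now H_k = ker ∂_k / im ∂_{k+1}, so:

  H_0: rank C_0 − rank ∂_1 = 6 − 5 = 1, and the invariant factors of ∂_1 are all 1, so H_0 ≅ Z.
  H_1: rank ker ∂_1 − rank ∂_2 = (12 − 5) − 6 = 1, and the invariant factors of ∂_2 are all 1, so H_1 ≅ Z.
  H_2: rank ker ∂_2 − rank ∂_3 = (6 − 6) − 0 = 0, and there is no ∂_3, so H_2 ≅ 0.

As a check, the Euler characteristic is 6 − 12 + 6 = 0, which agrees with 1 − 1 + 0 = 0.

Hence the Betti numbers are b_0 = 1, b_1 = 1, b_2 = 0.

b_0 = 1, b_1 = 1, b_2 = 0.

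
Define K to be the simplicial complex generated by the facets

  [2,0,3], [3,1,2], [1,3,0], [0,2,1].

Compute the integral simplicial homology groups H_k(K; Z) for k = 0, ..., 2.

Take the total order 0 < 1 < 2 < 3 on the vertex set. Then K (dimension 2) consists of the simplices:

  0-simplices (4): [0], [1], [2], [3]
  1-simplices (6): [0,1], [0,2], [0,3], [1,2], [1,3], [2,3]
  2-simplices (4): [0,1,2], [0,1,3], [0,2,3], [1,2,3]

Hence C_0 ≅ Z^4, C_1 ≅ Z^6, C_2 ≅ Z^4.

The boundary map ∂_1: C_1 → C_0 maps an edge to its endpoints' difference, ∂[p,q] = q − p.
As a 4×6 matrix over Z this has rank 3, with invariant factors (1,1,1).

The boundary map ∂_2: C_2 → C_1 maps a triangle to the signed sum of its edges. For instance
  ∂[1,2,3] = [2,3] − [1,3] + [1,2],
  ∂[0,2,3] = [2,3] − [0,3] + [0,2].
This gives a 6×4 integer matrix of rank 3; reducing to Smith normal form yields diagonal entries (1,1,1).

From H_k ≅ ker(∂_k) / im(∂_{k+1}) we obtain:

  H_0: rank C_0 − rank ∂_1 = 4 − 3 = 1, and the invariant factors of ∂_1 are all 1, so H_0 = Z.
  H_1: rank ker ∂_1 − rank ∂_2 = (6 − 3) − 3 = 0, and the invariant factors of ∂_2 are all 1, so H_1 = 0.
  H_2: rank ker ∂_2 − rank ∂_3 = (4 − 3) − 0 = 1, and there is no ∂_3, so H_2 = Z.

H_0 ≅ Z,  H_1 = 0,  H_2 ≅ Z.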